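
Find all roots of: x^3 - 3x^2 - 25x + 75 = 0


Let p(x) = x^3 - 3x^2 - 25x + 75. By the rational root theorem (leading coefficient 1), any rational root is an integer divisor of 75: try ±1, ±2, ... in turn.
Test x = 1: value = 48 ≠ 0.
Test x = -1: value = 96 ≠ 0.
Test x = 3: value = 0 ✓, so (x - 3) is a factor.
Synthetic division by (x - 3): bring down 1; 1(3) - 3 = 0; 0(3) - 25 = -25; (-25)(3) + 75 = 0 → quotient x^2 - 25, remainder 0.
Solve the quadratic x^2 - 25 = 0: discriminant = 0^2 - 4(1)(-25) = 0 + 100 = 100.
sqrt(100) = 10, so x = (0 ± 10)/2: x = 5 or x = -5.
Collecting all roots found:

x = -5, x = 3, x = 5


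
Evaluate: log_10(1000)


We need the exponent such that 10^? = 1000
10^3 = 1000
Therefore log_10(1000) = 3

3


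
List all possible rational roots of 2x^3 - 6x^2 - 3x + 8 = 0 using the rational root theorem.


Rational root theorem: possible roots are ±p/q where:
  p divides the constant term (8): p ∈ {1, 2, 4, 8}
  q divides the leading coefficient (2): q ∈ {1, 2}

All possible rational roots: -8, -4, -2, -1, -1/2, 1/2, 1, 2, 4, 8

-8, -4, -2, -1, -1/2, 1/2, 1, 2, 4, 8


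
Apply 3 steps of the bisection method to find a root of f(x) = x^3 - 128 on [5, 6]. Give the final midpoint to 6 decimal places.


f(x) = x^3 - 128
f(5) = -3 < 0
f(6) = 88 > 0

Step 1: midpoint = (5.000000 + 6.000000)/2 = 5.500000
  f(5.500000) = 38.375000
  f(mid) > 0, so root is in [5.000000, 5.500000]

Step 2: midpoint = (5.000000 + 5.500000)/2 = 5.250000
  f(5.250000) = 16.703125
  f(mid) > 0, so root is in [5.000000, 5.250000]

Step 3: midpoint = (5.000000 + 5.250000)/2 = 5.125000
  f(5.125000) = 6.611328
  f(mid) > 0, so root is in [5.000000, 5.125000]

midpoint = 5.125000


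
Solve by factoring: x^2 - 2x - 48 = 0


We need two numbers that multiply to -48 and add to -2.
Those numbers are 6 and -8 (since 6 * (-8) = -48 and 6 + (-8) = -2).
So x^2 - 2x - 48 = (x + 6)(x - 8) = 0
Setting each factor to zero: x = -6 or x = 8

x = -6, x = 8


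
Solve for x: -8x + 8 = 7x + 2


Starting with: -8x + 8 = 7x + 2
Move all x terms to left: (-8 - 7)x = 2 - 8
Simplify: -15x = -6
Divide both sides by -15: x = 2/5

x = 2/5


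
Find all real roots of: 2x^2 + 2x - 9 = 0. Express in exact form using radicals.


Using the quadratic formula: x = (-b ± sqrt(b^2 - 4ac)) / (2a)
Here a = 2, b = 2, c = -9
Discriminant = b^2 - 4ac = 2^2 - 4(2)(-9) = 4 + 72 = 76
Since discriminant = 76 > 0, there are two real roots.
x = (-2 ± 2*sqrt(19)) / 4
Simplifying: x = (-1 ± sqrt(19)) / 2
Numerically: x ≈ 1.6794 or x ≈ -2.6794

x = (-1 + sqrt(19)) / 2 or x = (-1 - sqrt(19)) / 2


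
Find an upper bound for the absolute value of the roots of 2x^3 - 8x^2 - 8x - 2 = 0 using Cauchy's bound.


Cauchy's bound: all roots r satisfy |r| <= 1 + max(|a_i/a_n|) for i = 0,...,n-1
where a_n is the leading coefficient.

Coefficients: [2, -8, -8, -2]
Leading coefficient a_n = 2
Ratios |a_i/a_n|: 4, 4, 1
Maximum ratio: 4
Cauchy's bound: |r| <= 1 + 4 = 5

Upper bound = 5


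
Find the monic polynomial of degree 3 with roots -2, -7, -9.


A monic polynomial with roots -2, -7, -9 is:
p(x) = (x + 2)(x + 7)(x + 9)
After multiplying by (x + 2): x + 2
After multiplying by (x + 7): x^2 + 9x + 14
After multiplying by (x + 9): x^3 + 18x^2 + 95x + 126

x^3 + 18x^2 + 95x + 126


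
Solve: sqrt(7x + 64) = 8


Square both sides: 7x + 64 = 8^2 = 64
7x = 64 - 64 = 0
x = 0
Check: sqrt(7*0 + 64) = sqrt(64) = 8 ✓

x = 0


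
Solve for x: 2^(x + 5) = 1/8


Express both sides with the same base.
1/8 = 2^(-3)
Since the bases match, equate exponents: x + 5 = -3
So x = -3 - (5) = -8

x = -8


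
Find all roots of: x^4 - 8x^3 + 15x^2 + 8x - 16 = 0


Let p(x) = x^4 - 8x^3 + 15x^2 + 8x - 16. By the rational root theorem (leading coefficient 1), any rational root is an integer divisor of 16: try ±1, ±2, ... in turn.
Test x = 1: value = 0 ✓, so (x - 1) is a factor.
Synthetic division by (x - 1): bring down 1; 1(1) - 8 = -7; (-7)(1) + 15 = 8; 8(1) + 8 = 16; 16(1) - 16 = 0 → quotient x^3 - 7x^2 + 8x + 16, remainder 0.
Continue with the quotient x^3 - 7x^2 + 8x + 16 (candidates must divide 16; re-test x = 1 first in case it repeats).
Test x = 1: value = 18 ≠ 0.
Test x = -1: value = 0 ✓, so (x + 1) is a factor.
Synthetic division by (x + 1): bring down 1; 1(-1) - 7 = -8; (-8)(-1) + 8 = 16; 16(-1) + 16 = 0 → quotient x^2 - 8x + 16, remainder 0.
Solve the quadratic x^2 - 8x + 16 = 0: discriminant = (-8)^2 - 4(1)(16) = 64 - 64 = 0.
Discriminant = 0, so a double root: x = 8/2 = 4.
Collecting all roots found:

x = -1, x = 1, x = 4 (multiplicity 2)


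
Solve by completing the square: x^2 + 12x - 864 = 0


Start: x^2 + 12x - 864 = 0
Move constant: x^2 + 12x = 864
Half of 12 is 6, squared is 36
Add 36 to both sides: x^2 + 12x + 36 = 900
(x + 6)^2 = 900
x + 6 = ±30
x = -6 + 30 = 24 or x = -6 - 30 = -36

x = -36, x = 24


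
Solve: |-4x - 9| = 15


An absolute value equation |expr| = 15 gives two cases:
Case 1: -4x - 9 = 15
  -4x = 24, so x = -6
Case 2: -4x - 9 = -15
  -4x = -6, so x = 3/2

x = -6, x = 3/2


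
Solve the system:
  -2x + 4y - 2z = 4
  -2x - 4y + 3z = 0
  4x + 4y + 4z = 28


Using Cramer's rule. Expand each determinant along the first row.
D  = (-2)*[(-4)*4 - 3*4] - 4*[(-2)*4 - 3*4] + (-2)*[(-2)*4 - (-4)*4]
  = (-2)*(-28) - 4*(-20) + (-2)*(8) = 120
Dx = 4*[(-4)*4 - 3*4] - 4*[0*4 - 3*28] + (-2)*[0*4 - (-4)*28]
  = 4*(-28) - 4*(-84) + (-2)*(112) = 0
Dy = (-2)*[0*4 - 3*28] - 4*[(-2)*4 - 3*4] + (-2)*[(-2)*28 - 0*4]
  = (-2)*(-84) - 4*(-20) + (-2)*(-56) = 360
Dz = (-2)*[(-4)*28 - 0*4] - 4*[(-2)*28 - 0*4] + 4*[(-2)*4 - (-4)*4]
  = (-2)*(-112) - 4*(-56) + 4*(8) = 480
x = Dx/D = 0/120 = 0, y = Dy/D = 360/120 = 3, z = Dz/D = 480/120 = 4
Check eq1: (-2)(0) + (4)(3) + (-2)(4) = 4 = 4 ✓
Check eq2: (-2)(0) + (-4)(3) + (3)(4) = 0 = 0 ✓
Check eq3: (4)(0) + (4)(3) + (4)(4) = 28 = 28 ✓

x = 0, y = 3, z = 4


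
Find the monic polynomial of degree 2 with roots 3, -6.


A monic polynomial with roots 3, -6 is:
p(x) = (x - 3)(x + 6)
After multiplying by (x - 3): x - 3
After multiplying by (x + 6): x^2 + 3x - 18

x^2 + 3x - 18


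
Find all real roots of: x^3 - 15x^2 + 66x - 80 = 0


Let p(x) = x^3 - 15x^2 + 66x - 80. By the rational root theorem (leading coefficient 1), any rational root is an integer divisor of 80: try ±1, ±2, ... in turn.
Test x = 1: value = -28 ≠ 0.
Test x = -1: value = -162 ≠ 0.
Test x = 2: value = 0 ✓, so (x - 2) is a factor.
Synthetic division by (x - 2): bring down 1; 1(2) - 15 = -13; (-13)(2) + 66 = 40; 40(2) - 80 = 0 → quotient x^2 - 13x + 40, remainder 0.
Solve the quadratic x^2 - 13x + 40 = 0: discriminant = (-13)^2 - 4(1)(40) = 169 - 160 = 9.
sqrt(9) = 3, so x = (13 ± 3)/2: x = 8 or x = 5.

x = 2, x = 5, x = 8


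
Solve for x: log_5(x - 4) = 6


Convert to exponential form: x - 4 = 5^6 = 15625
x = 15625 + 4 = 15629
Check: log_5(15629 - 4) = log_5(15625) = log_5(15625) = 6 ✓

x = 15629


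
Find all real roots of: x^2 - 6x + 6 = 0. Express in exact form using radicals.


Using the quadratic formula: x = (-b ± sqrt(b^2 - 4ac)) / (2a)
Here a = 1, b = -6, c = 6
Discriminant = b^2 - 4ac = (-6)^2 - 4(1)(6) = 36 - 24 = 12
Since discriminant = 12 > 0, there are two real roots.
x = (6 ± 2*sqrt(3)) / 2
Simplifying: x = 3 ± sqrt(3)
Numerically: x ≈ 4.7321 or x ≈ 1.2679

x = 3 + sqrt(3) or x = 3 - sqrt(3)


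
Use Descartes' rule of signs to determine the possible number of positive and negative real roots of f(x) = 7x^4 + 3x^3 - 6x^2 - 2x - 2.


Descartes' rule of signs:

For positive roots, count sign changes in f(x) = 7x^4 + 3x^3 - 6x^2 - 2x - 2:
Signs of coefficients: +, +, -, -, -
Number of sign changes: 1
Possible positive real roots: 1

For negative roots, examine f(-x) = 7x^4 - 3x^3 - 6x^2 + 2x - 2:
Signs of coefficients: +, -, -, +, -
Number of sign changes: 3
Possible negative real roots: 3, 1

Positive roots: 1; Negative roots: 3 or 1


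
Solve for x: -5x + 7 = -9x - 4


Starting with: -5x + 7 = -9x - 4
Move all x terms to left: (-5 + 9)x = -4 - 7
Simplify: 4x = -11
Divide both sides by 4: x = -11/4

x = -11/4


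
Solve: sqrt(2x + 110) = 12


Square both sides: 2x + 110 = 12^2 = 144
2x = 144 - 110 = 34
x = 17
Check: sqrt(2*17 + 110) = sqrt(144) = 12 ✓

x = 17


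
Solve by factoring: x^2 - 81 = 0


We need two numbers that multiply to -81 and add to 0.
Those numbers are 9 and -9 (since 9 * (-9) = -81 and 9 + (-9) = 0).
So x^2 - 81 = (x + 9)(x - 9) = 0
Setting each factor to zero: x = -9 or x = 9

x = -9, x = 9


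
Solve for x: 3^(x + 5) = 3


Express both sides with the same base.
3 = 3^1
Since the bases match, equate exponents: x + 5 = 1
So x = 1 - (5) = -4

x = -4


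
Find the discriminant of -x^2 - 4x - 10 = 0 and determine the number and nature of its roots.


For ax^2 + bx + c = 0, discriminant D = b^2 - 4ac
Here a = -1, b = -4, c = -10
D = (-4)^2 - 4(-1)(-10) = 16 - 40 = -24

D = -24 < 0
The equation has no real roots (2 complex conjugate roots).

Discriminant = -24, no real roots (2 complex conjugate roots)


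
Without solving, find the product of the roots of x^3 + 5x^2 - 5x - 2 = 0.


By Vieta's formulas for x^3 + bx^2 + cx + d = 0:
  r1 + r2 + r3 = -b/a = -5
  r1*r2 + r1*r3 + r2*r3 = c/a = -5
  r1*r2*r3 = -d/a = 2


Product = 2


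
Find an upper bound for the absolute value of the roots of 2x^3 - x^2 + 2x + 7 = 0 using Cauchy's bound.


Cauchy's bound: all roots r satisfy |r| <= 1 + max(|a_i/a_n|) for i = 0,...,n-1
where a_n is the leading coefficient.

Coefficients: [2, -1, 2, 7]
Leading coefficient a_n = 2
Ratios |a_i/a_n|: 1/2, 1, 7/2
Maximum ratio: 7/2
Cauchy's bound: |r| <= 1 + 7/2 = 9/2

Upper bound = 9/2


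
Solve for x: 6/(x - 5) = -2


Multiply both sides by (x - 5): 6 = -2(x - 5)
Distribute: 6 = -2x + 10
-2x = 6 - 10 = -4
x = 2

x = 2


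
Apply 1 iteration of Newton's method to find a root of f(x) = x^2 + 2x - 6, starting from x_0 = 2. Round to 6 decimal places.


Newton's method: x_(n+1) = x_n - f(x_n)/f'(x_n)
f(x) = x^2 + 2x - 6
f'(x) = 2x + 2

Iteration 1:
  f(2.000000) = 2.000000
  f'(2.000000) = 6.000000
  x_1 = 2.000000 - (2.000000)/(6.000000) = 1.666667

x_1 = 1.666667


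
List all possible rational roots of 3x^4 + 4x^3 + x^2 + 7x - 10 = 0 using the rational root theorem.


Rational root theorem: possible roots are ±p/q where:
  p divides the constant term (-10): p ∈ {1, 2, 5, 10}
  q divides the leading coefficient (3): q ∈ {1, 3}

All possible rational roots: -10, -5, -10/3, -2, -5/3, -1, -2/3, -1/3, 1/3, 2/3, 1, 5/3, 2, 10/3, 5, 10

-10, -5, -10/3, -2, -5/3, -1, -2/3, -1/3, 1/3, 2/3, 1, 5/3, 2, 10/3, 5, 10


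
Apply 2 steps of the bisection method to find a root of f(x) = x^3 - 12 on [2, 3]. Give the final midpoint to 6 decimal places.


f(x) = x^3 - 12
f(2) = -4 < 0
f(3) = 15 > 0

Step 1: midpoint = (2.000000 + 3.000000)/2 = 2.500000
  f(2.500000) = 3.625000
  f(mid) > 0, so root is in [2.000000, 2.500000]

Step 2: midpoint = (2.000000 + 2.500000)/2 = 2.250000
  f(2.250000) = -0.609375
  f(mid) < 0, so root is in [2.250000, 2.500000]

midpoint = 2.250000


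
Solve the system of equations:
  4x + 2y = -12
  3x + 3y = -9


Using Cramer's rule:
Determinant D = (4)(3) - (3)(2) = 12 - 6 = 6
Dx = (-12)(3) - (-9)(2) = -36 + 18 = -18
Dy = (4)(-9) - (3)(-12) = -36 + 36 = 0
x = Dx/D = -18/6 = -3
y = Dy/D = 0/6 = 0

x = -3, y = 0


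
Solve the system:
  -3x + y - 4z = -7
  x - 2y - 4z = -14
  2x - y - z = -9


Using Cramer's rule. Expand each determinant along the first row.
D  = (-3)*[(-2)*(-1) - (-4)*(-1)] - 1*[1*(-1) - (-4)*2] + (-4)*[1*(-1) - (-2)*2]
  = (-3)*(-2) - 1*(7) + (-4)*(3) = -13
Dx = (-7)*[(-2)*(-1) - (-4)*(-1)] - 1*[(-14)*(-1) - (-4)*(-9)] + (-4)*[(-14)*(-1) - (-2)*(-9)]
  = (-7)*(-2) - 1*(-22) + (-4)*(-4) = 52
Dy = (-3)*[(-14)*(-1) - (-4)*(-9)] - (-7)*[1*(-1) - (-4)*2] + (-4)*[1*(-9) - (-14)*2]
  = (-3)*(-22) - (-7)*(7) + (-4)*(19) = 39
Dz = (-3)*[(-2)*(-9) - (-14)*(-1)] - 1*[1*(-9) - (-14)*2] + (-7)*[1*(-1) - (-2)*2]
  = (-3)*(4) - 1*(19) + (-7)*(3) = -52
x = Dx/D = 52/-13 = -4, y = Dy/D = 39/-13 = -3, z = Dz/D = -52/-13 = 4
Check eq1: (-3)(-4) + (1)(-3) + (-4)(4) = -7 = -7 ✓
Check eq2: (1)(-4) + (-2)(-3) + (-4)(4) = -14 = -14 ✓
Check eq3: (2)(-4) + (-1)(-3) + (-1)(4) = -9 = -9 ✓

x = -4, y = -3, z = 4


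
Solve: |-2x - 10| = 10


An absolute value equation |expr| = 10 gives two cases:
Case 1: -2x - 10 = 10
  -2x = 20, so x = -10
Case 2: -2x - 10 = -10
  -2x = 0, so x = 0

x = -10, x = 0


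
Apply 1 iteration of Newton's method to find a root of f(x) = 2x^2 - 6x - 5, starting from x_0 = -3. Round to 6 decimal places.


Newton's method: x_(n+1) = x_n - f(x_n)/f'(x_n)
f(x) = 2x^2 - 6x - 5
f'(x) = 4x - 6

Iteration 1:
  f(-3.000000) = 31.000000
  f'(-3.000000) = -18.000000
  x_1 = -3.000000 - (31.000000)/(-18.000000) = -1.277778

x_1 = -1.277778


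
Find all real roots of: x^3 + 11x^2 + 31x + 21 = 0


Let p(x) = x^3 + 11x^2 + 31x + 21. By the rational root theorem (leading coefficient 1), any rational root is an integer divisor of 21: try ±1, ±2, ... in turn.
Test x = 1: value = 64 ≠ 0.
Test x = -1: value = 0 ✓, so (x + 1) is a factor.
Synthetic division by (x + 1): bring down 1; 1(-1) + 11 = 10; 10(-1) + 31 = 21; 21(-1) + 21 = 0 → quotient x^2 + 10x + 21, remainder 0.
Solve the quadratic x^2 + 10x + 21 = 0: discriminant = 10^2 - 4(1)(21) = 100 - 84 = 16.
sqrt(16) = 4, so x = (-10 ± 4)/2: x = -3 or x = -7.

x = -7, x = -3, x = -1


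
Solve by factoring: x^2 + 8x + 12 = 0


We need two numbers that multiply to 12 and add to 8.
Those numbers are 6 and 2 (since 6 * 2 = 12 and 6 + 2 = 8).
So x^2 + 8x + 12 = (x + 6)(x + 2) = 0
Setting each factor to zero: x = -6 or x = -2

x = -6, x = -2


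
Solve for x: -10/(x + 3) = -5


Multiply both sides by (x + 3): -10 = -5(x + 3)
Distribute: -10 = -5x - 15
-5x = -10 + 15 = 5
x = -1

x = -1


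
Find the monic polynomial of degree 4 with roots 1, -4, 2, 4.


A monic polynomial with roots 1, -4, 2, 4 is:
p(x) = (x - 1)(x + 4)(x - 2)(x - 4)
After multiplying by (x - 1): x - 1
After multiplying by (x + 4): x^2 + 3x - 4
After multiplying by (x - 2): x^3 + x^2 - 10x + 8
After multiplying by (x - 4): x^4 - 3x^3 - 14x^2 + 48x - 32

x^4 - 3x^3 - 14x^2 + 48x - 32


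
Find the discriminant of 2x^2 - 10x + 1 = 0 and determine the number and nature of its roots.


For ax^2 + bx + c = 0, discriminant D = b^2 - 4ac
Here a = 2, b = -10, c = 1
D = (-10)^2 - 4(2)(1) = 100 - 8 = 92

D = 92 > 0 but not a perfect square
The equation has 2 distinct real irrational roots.

Discriminant = 92, 2 distinct real irrational roots


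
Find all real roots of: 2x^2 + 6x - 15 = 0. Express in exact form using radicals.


Using the quadratic formula: x = (-b ± sqrt(b^2 - 4ac)) / (2a)
Here a = 2, b = 6, c = -15
Discriminant = b^2 - 4ac = 6^2 - 4(2)(-15) = 36 + 120 = 156
Since discriminant = 156 > 0, there are two real roots.
x = (-6 ± 2*sqrt(39)) / 4
Simplifying: x = (-3 ± sqrt(39)) / 2
Numerically: x ≈ 1.6225 or x ≈ -4.6225

x = (-3 + sqrt(39)) / 2 or x = (-3 - sqrt(39)) / 2


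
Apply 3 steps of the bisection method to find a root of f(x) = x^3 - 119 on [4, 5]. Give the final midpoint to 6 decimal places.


f(x) = x^3 - 119
f(4) = -55 < 0
f(5) = 6 > 0

Step 1: midpoint = (4.000000 + 5.000000)/2 = 4.500000
  f(4.500000) = -27.875000
  f(mid) < 0, so root is in [4.500000, 5.000000]

Step 2: midpoint = (4.500000 + 5.000000)/2 = 4.750000
  f(4.750000) = -11.828125
  f(mid) < 0, so root is in [4.750000, 5.000000]

Step 3: midpoint = (4.750000 + 5.000000)/2 = 4.875000
  f(4.875000) = -3.142578
  f(mid) < 0, so root is in [4.875000, 5.000000]

midpoint = 4.875000


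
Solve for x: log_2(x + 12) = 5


Convert to exponential form: x + 12 = 2^5 = 32
x = 32 - 12 = 20
Check: log_2(20 + 12) = log_2(32) = log_2(32) = 5 ✓

x = 20


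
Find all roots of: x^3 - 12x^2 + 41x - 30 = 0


Let p(x) = x^3 - 12x^2 + 41x - 30. By the rational root theorem (leading coefficient 1), any rational root is an integer divisor of 30: try ±1, ±2, ... in turn.
Test x = 1: value = 0 ✓, so (x - 1) is a factor.
Synthetic division by (x - 1): bring down 1; 1(1) - 12 = -11; (-11)(1) + 41 = 30; 30(1) - 30 = 0 → quotient x^2 - 11x + 30, remainder 0.
Solve the quadratic x^2 - 11x + 30 = 0: discriminant = (-11)^2 - 4(1)(30) = 121 - 120 = 1.
sqrt(1) = 1, so x = (11 ± 1)/2: x = 6 or x = 5.
Collecting all roots found:

x = 1, x = 5, x = 6


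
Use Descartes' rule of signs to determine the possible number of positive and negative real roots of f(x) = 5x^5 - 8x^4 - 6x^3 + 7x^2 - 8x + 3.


Descartes' rule of signs:

For positive roots, count sign changes in f(x) = 5x^5 - 8x^4 - 6x^3 + 7x^2 - 8x + 3:
Signs of coefficients: +, -, -, +, -, +
Number of sign changes: 4
Possible positive real roots: 4, 2, 0

For negative roots, examine f(-x) = -5x^5 - 8x^4 + 6x^3 + 7x^2 + 8x + 3:
Signs of coefficients: -, -, +, +, +, +
Number of sign changes: 1
Possible negative real roots: 1

Positive roots: 4 or 2 or 0; Negative roots: 1


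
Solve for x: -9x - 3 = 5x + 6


Starting with: -9x - 3 = 5x + 6
Move all x terms to left: (-9 - 5)x = 6 + 3
Simplify: -14x = 9
Divide both sides by -14: x = -9/14

x = -9/14


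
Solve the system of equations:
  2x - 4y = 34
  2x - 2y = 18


Using Cramer's rule:
Determinant D = (2)(-2) - (2)(-4) = -4 + 8 = 4
Dx = (34)(-2) - (18)(-4) = -68 + 72 = 4
Dy = (2)(18) - (2)(34) = 36 - 68 = -32
x = Dx/D = 4/4 = 1
y = Dy/D = -32/4 = -8

x = 1, y = -8


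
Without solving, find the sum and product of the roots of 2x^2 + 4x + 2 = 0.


By Vieta's formulas for ax^2 + bx + c = 0:
  Sum of roots = -b/a
  Product of roots = c/a

Here a = 2, b = 4, c = 2
Sum = -(4)/2 = -2
Product = 2/2 = 1

Sum = -2, Product = 1


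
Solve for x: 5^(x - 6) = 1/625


Express both sides with the same base.
1/625 = 5^(-4)
Since the bases match, equate exponents: x - 6 = -4
So x = -4 - (-6) = 2

x = 2


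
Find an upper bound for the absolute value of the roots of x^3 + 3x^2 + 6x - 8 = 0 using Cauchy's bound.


Cauchy's bound: all roots r satisfy |r| <= 1 + max(|a_i/a_n|) for i = 0,...,n-1
where a_n is the leading coefficient.

Coefficients: [1, 3, 6, -8]
Leading coefficient a_n = 1
Ratios |a_i/a_n|: 3, 6, 8
Maximum ratio: 8
Cauchy's bound: |r| <= 1 + 8 = 9

Upper bound = 9


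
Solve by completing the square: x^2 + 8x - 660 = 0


Start: x^2 + 8x - 660 = 0
Move constant: x^2 + 8x = 660
Half of 8 is 4, squared is 16
Add 16 to both sides: x^2 + 8x + 16 = 676
(x + 4)^2 = 676
x + 4 = ±26
x = -4 + 26 = 22 or x = -4 - 26 = -30

x = -30, x = 22


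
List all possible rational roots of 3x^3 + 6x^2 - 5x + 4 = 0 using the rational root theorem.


Rational root theorem: possible roots are ±p/q where:
  p divides the constant term (4): p ∈ {1, 2, 4}
  q divides the leading coefficient (3): q ∈ {1, 3}

All possible rational roots: -4, -2, -4/3, -1, -2/3, -1/3, 1/3, 2/3, 1, 4/3, 2, 4

-4, -2, -4/3, -1, -2/3, -1/3, 1/3, 2/3, 1, 4/3, 2, 4


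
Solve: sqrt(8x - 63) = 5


Square both sides: 8x - 63 = 5^2 = 25
8x = 25 + 63 = 88
x = 11
Check: sqrt(8*11 - 63) = sqrt(25) = 5 ✓

x = 11


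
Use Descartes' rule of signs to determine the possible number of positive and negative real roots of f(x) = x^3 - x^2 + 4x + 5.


Descartes' rule of signs:

For positive roots, count sign changes in f(x) = x^3 - x^2 + 4x + 5:
Signs of coefficients: +, -, +, +
Number of sign changes: 2
Possible positive real roots: 2, 0

For negative roots, examine f(-x) = -x^3 - x^2 - 4x + 5:
Signs of coefficients: -, -, -, +
Number of sign changes: 1
Possible negative real roots: 1

Positive roots: 2 or 0; Negative roots: 1


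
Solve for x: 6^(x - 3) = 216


Express both sides with the same base.
216 = 6^3
Since the bases match, equate exponents: x - 3 = 3
So x = 3 - (-3) = 6

x = 6


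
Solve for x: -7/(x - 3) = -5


Multiply both sides by (x - 3): -7 = -5(x - 3)
Distribute: -7 = -5x + 15
-5x = -7 - 15 = -22
x = 22/5

x = 22/5


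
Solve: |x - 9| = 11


An absolute value equation |expr| = 11 gives two cases:
Case 1: x - 9 = 11
  x = 20, so x = 20
Case 2: x - 9 = -11
  x = -2, so x = -2

x = -2, x = 20


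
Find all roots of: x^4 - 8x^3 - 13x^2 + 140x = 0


The constant term is 0, so x = 0 is a root. Factor out x:
  x^3 - 8x^2 - 13x + 140 = 0
Let p(x) = x^3 - 8x^2 - 13x + 140. By the rational root theorem (leading coefficient 1), any rational root is an integer divisor of 140: try ±1, ±2, ... in turn.
Test x = 1: value = 120 ≠ 0.
Test x = -1: value = 144 ≠ 0.
Test x = 2: value = 90 ≠ 0.
Test x = -2: value = 126 ≠ 0.
Test x = 4: value = 24 ≠ 0.
Test x = -4: value = 0 ✓, so (x + 4) is a factor.
Synthetic division by (x + 4): bring down 1; 1(-4) - 8 = -12; (-12)(-4) - 13 = 35; 35(-4) + 140 = 0 → quotient x^2 - 12x + 35, remainder 0.
Solve the quadratic x^2 - 12x + 35 = 0: discriminant = (-12)^2 - 4(1)(35) = 144 - 140 = 4.
sqrt(4) = 2, so x = (12 ± 2)/2: x = 7 or x = 5.
Collecting all roots found:

x = -4, x = 0, x = 5, x = 7


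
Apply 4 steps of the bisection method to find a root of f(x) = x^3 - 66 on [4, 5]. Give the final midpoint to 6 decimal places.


f(x) = x^3 - 66
f(4) = -2 < 0
f(5) = 59 > 0

Step 1: midpoint = (4.000000 + 5.000000)/2 = 4.500000
  f(4.500000) = 25.125000
  f(mid) > 0, so root is in [4.000000, 4.500000]

Step 2: midpoint = (4.000000 + 4.500000)/2 = 4.250000
  f(4.250000) = 10.765625
  f(mid) > 0, so root is in [4.000000, 4.250000]

Step 3: midpoint = (4.000000 + 4.250000)/2 = 4.125000
  f(4.125000) = 4.189453
  f(mid) > 0, so root is in [4.000000, 4.125000]

Step 4: midpoint = (4.000000 + 4.125000)/2 = 4.062500
  f(4.062500) = 1.047119
  f(mid) > 0, so root is in [4.000000, 4.062500]

midpoint = 4.062500


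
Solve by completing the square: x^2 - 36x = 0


Start: x^2 - 36x + 0 = 0
Move constant: x^2 - 36x = 0
Half of -36 is -18, squared is 324
Add 324 to both sides: x^2 - 36x + 324 = 324
(x - 18)^2 = 324
x - 18 = ±18
x = 18 + 18 = 36 or x = 18 - 18 = 0

x = 0, x = 36


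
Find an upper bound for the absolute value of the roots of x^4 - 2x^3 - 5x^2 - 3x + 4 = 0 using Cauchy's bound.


Cauchy's bound: all roots r satisfy |r| <= 1 + max(|a_i/a_n|) for i = 0,...,n-1
where a_n is the leading coefficient.

Coefficients: [1, -2, -5, -3, 4]
Leading coefficient a_n = 1
Ratios |a_i/a_n|: 2, 5, 3, 4
Maximum ratio: 5
Cauchy's bound: |r| <= 1 + 5 = 6

Upper bound = 6


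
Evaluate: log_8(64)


We need the exponent such that 8^? = 64
8^2 = 64
Therefore log_8(64) = 2

2


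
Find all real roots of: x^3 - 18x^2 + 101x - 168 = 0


Let p(x) = x^3 - 18x^2 + 101x - 168. By the rational root theorem (leading coefficient 1), any rational root is an integer divisor of 168: try ±1, ±2, ... in turn.
Test x = 1: value = -84 ≠ 0.
Test x = -1: value = -288 ≠ 0.
Test x = 2: value = -30 ≠ 0.
Test x = -2: value = -450 ≠ 0.
Test x = 3: value = 0 ✓, so (x - 3) is a factor.
Synthetic division by (x - 3): bring down 1; 1(3) - 18 = -15; (-15)(3) + 101 = 56; 56(3) - 168 = 0 → quotient x^2 - 15x + 56, remainder 0.
Solve the quadratic x^2 - 15x + 56 = 0: discriminant = (-15)^2 - 4(1)(56) = 225 - 224 = 1.
sqrt(1) = 1, so x = (15 ± 1)/2: x = 8 or x = 7.

x = 3, x = 7, x = 8


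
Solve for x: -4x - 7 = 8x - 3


Starting with: -4x - 7 = 8x - 3
Move all x terms to left: (-4 - 8)x = -3 + 7
Simplify: -12x = 4
Divide both sides by -12: x = -1/3

x = -1/3


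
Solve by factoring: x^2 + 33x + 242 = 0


We need two numbers that multiply to 242 and add to 33.
Those numbers are 22 and 11 (since 22 * 11 = 242 and 22 + 11 = 33).
So x^2 + 33x + 242 = (x + 22)(x + 11) = 0
Setting each factor to zero: x = -22 or x = -11

x = -22, x = -11


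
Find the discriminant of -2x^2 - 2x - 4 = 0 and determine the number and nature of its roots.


For ax^2 + bx + c = 0, discriminant D = b^2 - 4ac
Here a = -2, b = -2, c = -4
D = (-2)^2 - 4(-2)(-4) = 4 - 32 = -28

D = -28 < 0
The equation has no real roots (2 complex conjugate roots).

Discriminant = -28, no real roots (2 complex conjugate roots)


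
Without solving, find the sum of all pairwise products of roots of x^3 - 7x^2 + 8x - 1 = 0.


By Vieta's formulas for x^3 + bx^2 + cx + d = 0:
  r1 + r2 + r3 = -b/a = 7
  r1*r2 + r1*r3 + r2*r3 = c/a = 8
  r1*r2*r3 = -d/a = 1


Sum of pairwise products = 8


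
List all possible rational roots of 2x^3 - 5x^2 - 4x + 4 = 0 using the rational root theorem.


Rational root theorem: possible roots are ±p/q where:
  p divides the constant term (4): p ∈ {1, 2, 4}
  q divides the leading coefficient (2): q ∈ {1, 2}

All possible rational roots: -4, -2, -1, -1/2, 1/2, 1, 2, 4

-4, -2, -1, -1/2, 1/2, 1, 2, 4


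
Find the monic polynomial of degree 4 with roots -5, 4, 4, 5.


A monic polynomial with roots -5, 4, 4, 5 is:
p(x) = (x + 5)(x - 4)(x - 4)(x - 5)
After multiplying by (x + 5): x + 5
After multiplying by (x - 4): x^2 + x - 20
After multiplying by (x - 4): x^3 - 3x^2 - 24x + 80
After multiplying by (x - 5): x^4 - 8x^3 - 9x^2 + 200x - 400

x^4 - 8x^3 - 9x^2 + 200x - 400


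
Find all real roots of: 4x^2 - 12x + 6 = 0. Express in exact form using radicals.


Using the quadratic formula: x = (-b ± sqrt(b^2 - 4ac)) / (2a)
Here a = 4, b = -12, c = 6
Discriminant = b^2 - 4ac = (-12)^2 - 4(4)(6) = 144 - 96 = 48
Since discriminant = 48 > 0, there are two real roots.
x = (12 ± 4*sqrt(3)) / 8
Simplifying: x = (3 ± sqrt(3)) / 2
Numerically: x ≈ 2.3660 or x ≈ 0.6340

x = (3 + sqrt(3)) / 2 or x = (3 - sqrt(3)) / 2


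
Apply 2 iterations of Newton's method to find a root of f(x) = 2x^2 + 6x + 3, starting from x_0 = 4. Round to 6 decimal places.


Newton's method: x_(n+1) = x_n - f(x_n)/f'(x_n)
f(x) = 2x^2 + 6x + 3
f'(x) = 4x + 6

Iteration 1:
  f(4.000000) = 59.000000
  f'(4.000000) = 22.000000
  x_1 = 4.000000 - (59.000000)/(22.000000) = 1.318182

Iteration 2:
  f(1.318182) = 14.384298
  f'(1.318182) = 11.272727
  x_2 = 1.318182 - (14.384298)/(11.272727) = 0.042155

x_2 = 0.042155


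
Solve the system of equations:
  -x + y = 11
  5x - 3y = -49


Using Cramer's rule:
Determinant D = (-1)(-3) - (5)(1) = 3 - 5 = -2
Dx = (11)(-3) - (-49)(1) = -33 + 49 = 16
Dy = (-1)(-49) - (5)(11) = 49 - 55 = -6
x = Dx/D = 16/-2 = -8
y = Dy/D = -6/-2 = 3

x = -8, y = 3


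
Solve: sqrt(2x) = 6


Square both sides: 2x = 6^2 = 36
2x = 36 - 0 = 36
x = 18
Check: sqrt(2*18 + 0) = sqrt(36) = 6 ✓

x = 18


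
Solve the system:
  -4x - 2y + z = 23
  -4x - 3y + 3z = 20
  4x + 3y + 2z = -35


Using Cramer's rule. Expand each determinant along the first row.
D  = (-4)*[(-3)*2 - 3*3] - (-2)*[(-4)*2 - 3*4] + 1*[(-4)*3 - (-3)*4]
  = (-4)*(-15) - (-2)*(-20) + 1*(0) = 20
Dx = 23*[(-3)*2 - 3*3] - (-2)*[20*2 - 3*(-35)] + 1*[20*3 - (-3)*(-35)]
  = 23*(-15) - (-2)*(145) + 1*(-45) = -100
Dy = (-4)*[20*2 - 3*(-35)] - 23*[(-4)*2 - 3*4] + 1*[(-4)*(-35) - 20*4]
  = (-4)*(145) - 23*(-20) + 1*(60) = -60
Dz = (-4)*[(-3)*(-35) - 20*3] - (-2)*[(-4)*(-35) - 20*4] + 23*[(-4)*3 - (-3)*4]
  = (-4)*(45) - (-2)*(60) + 23*(0) = -60
x = Dx/D = -100/20 = -5, y = Dy/D = -60/20 = -3, z = Dz/D = -60/20 = -3
Check eq1: (-4)(-5) + (-2)(-3) + (1)(-3) = 23 = 23 ✓
Check eq2: (-4)(-5) + (-3)(-3) + (3)(-3) = 20 = 20 ✓
Check eq3: (4)(-5) + (3)(-3) + (2)(-3) = -35 = -35 ✓

x = -5, y = -3, z = -3


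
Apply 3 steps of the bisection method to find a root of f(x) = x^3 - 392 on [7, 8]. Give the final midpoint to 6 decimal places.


f(x) = x^3 - 392
f(7) = -49 < 0
f(8) = 120 > 0

Step 1: midpoint = (7.000000 + 8.000000)/2 = 7.500000
  f(7.500000) = 29.875000
  f(mid) > 0, so root is in [7.000000, 7.500000]

Step 2: midpoint = (7.000000 + 7.500000)/2 = 7.250000
  f(7.250000) = -10.921875
  f(mid) < 0, so root is in [7.250000, 7.500000]

Step 3: midpoint = (7.250000 + 7.500000)/2 = 7.375000
  f(7.375000) = 9.130859
  f(mid) > 0, so root is in [7.250000, 7.375000]

midpoint = 7.375000


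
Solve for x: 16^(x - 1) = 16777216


Express both sides with the same base.
16777216 = 16^6
Since the bases match, equate exponents: x - 1 = 6
So x = 6 - (-1) = 7

x = 7


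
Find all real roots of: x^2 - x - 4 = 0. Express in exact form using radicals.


Using the quadratic formula: x = (-b ± sqrt(b^2 - 4ac)) / (2a)
Here a = 1, b = -1, c = -4
Discriminant = b^2 - 4ac = (-1)^2 - 4(1)(-4) = 1 + 16 = 17
Since discriminant = 17 > 0, there are two real roots.
x = (1 ± sqrt(17)) / 2
Numerically: x ≈ 2.5616 or x ≈ -1.5616

x = (1 + sqrt(17)) / 2 or x = (1 - sqrt(17)) / 2


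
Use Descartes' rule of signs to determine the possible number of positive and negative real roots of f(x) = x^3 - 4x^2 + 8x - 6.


Descartes' rule of signs:

For positive roots, count sign changes in f(x) = x^3 - 4x^2 + 8x - 6:
Signs of coefficients: +, -, +, -
Number of sign changes: 3
Possible positive real roots: 3, 1

For negative roots, examine f(-x) = -x^3 - 4x^2 - 8x - 6:
Signs of coefficients: -, -, -, -
Number of sign changes: 0
Possible negative real roots: 0

Positive roots: 3 or 1; Negative roots: 0


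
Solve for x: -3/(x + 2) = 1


Multiply both sides by (x + 2): -3 = 1(x + 2)
Distribute: -3 = x + 2
x = -3 - 2 = -5
x = -5

x = -5


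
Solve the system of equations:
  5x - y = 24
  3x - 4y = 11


Using Cramer's rule:
Determinant D = (5)(-4) - (3)(-1) = -20 + 3 = -17
Dx = (24)(-4) - (11)(-1) = -96 + 11 = -85
Dy = (5)(11) - (3)(24) = 55 - 72 = -17
x = Dx/D = -85/-17 = 5
y = Dy/D = -17/-17 = 1

x = 5, y = 1


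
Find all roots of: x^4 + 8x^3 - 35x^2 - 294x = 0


The constant term is 0, so x = 0 is a root. Factor out x:
  x^3 + 8x^2 - 35x - 294 = 0
Let p(x) = x^3 + 8x^2 - 35x - 294. By the rational root theorem (leading coefficient 1), any rational root is an integer divisor of 294: try ±1, ±2, ... in turn.
Test x = 1: value = -320 ≠ 0.
Test x = -1: value = -252 ≠ 0.
Test x = 2: value = -324 ≠ 0.
Test x = -2: value = -200 ≠ 0.
Test x = 3: value = -300 ≠ 0.
Test x = -3: value = -144 ≠ 0.
Test x = 6: value = 0 ✓, so (x - 6) is a factor.
Synthetic division by (x - 6): bring down 1; 1(6) + 8 = 14; 14(6) - 35 = 49; 49(6) - 294 = 0 → quotient x^2 + 14x + 49, remainder 0.
Solve the quadratic x^2 + 14x + 49 = 0: discriminant = 14^2 - 4(1)(49) = 196 - 196 = 0.
Discriminant = 0, so a double root: x = -14/2 = -7.
Collecting all roots found:

x = -7 (multiplicity 2), x = 0, x = 6


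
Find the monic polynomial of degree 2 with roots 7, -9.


A monic polynomial with roots 7, -9 is:
p(x) = (x - 7)(x + 9)
After multiplying by (x - 7): x - 7
After multiplying by (x + 9): x^2 + 2x - 63

x^2 + 2x - 63


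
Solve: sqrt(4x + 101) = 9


Square both sides: 4x + 101 = 9^2 = 81
4x = 81 - 101 = -20
x = -5
Check: sqrt(4*(-5) + 101) = sqrt(81) = 9 ✓

x = -5


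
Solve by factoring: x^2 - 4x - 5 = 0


We need two numbers that multiply to -5 and add to -4.
Those numbers are -5 and 1 (since (-5) * 1 = -5 and (-5) + 1 = -4).
So x^2 - 4x - 5 = (x - 5)(x + 1) = 0
Setting each factor to zero: x = 5 or x = -1

x = -1, x = 5


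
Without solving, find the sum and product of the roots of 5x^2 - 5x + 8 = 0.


By Vieta's formulas for ax^2 + bx + c = 0:
  Sum of roots = -b/a
  Product of roots = c/a

Here a = 5, b = -5, c = 8
Sum = -(-5)/5 = 1
Product = 8/5 = 8/5

Sum = 1, Product = 8/5


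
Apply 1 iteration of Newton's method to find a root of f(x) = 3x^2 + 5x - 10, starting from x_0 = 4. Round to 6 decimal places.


Newton's method: x_(n+1) = x_n - f(x_n)/f'(x_n)
f(x) = 3x^2 + 5x - 10
f'(x) = 6x + 5

Iteration 1:
  f(4.000000) = 58.000000
  f'(4.000000) = 29.000000
  x_1 = 4.000000 - (58.000000)/(29.000000) = 2.000000

x_1 = 2.000000


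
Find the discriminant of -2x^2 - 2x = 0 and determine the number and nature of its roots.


For ax^2 + bx + c = 0, discriminant D = b^2 - 4ac
Here a = -2, b = -2, c = 0
D = (-2)^2 - 4(-2)(0) = 4 - 0 = 4

D = 4 > 0 and is a perfect square (sqrt = 2)
The equation has 2 distinct real rational roots.

Discriminant = 4, 2 distinct real rational roots


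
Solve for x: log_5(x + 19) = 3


Convert to exponential form: x + 19 = 5^3 = 125
x = 125 - 19 = 106
Check: log_5(106 + 19) = log_5(125) = log_5(125) = 3 ✓

x = 106


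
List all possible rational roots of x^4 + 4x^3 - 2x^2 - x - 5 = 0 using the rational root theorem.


Rational root theorem: possible roots are ±p/q where:
  p divides the constant term (-5): p ∈ {1, 5}
  q divides the leading coefficient (1): q ∈ {1}

All possible rational roots: -5, -1, 1, 5

-5, -1, 1, 5


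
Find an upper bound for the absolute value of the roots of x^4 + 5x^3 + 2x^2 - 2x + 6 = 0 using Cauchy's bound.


Cauchy's bound: all roots r satisfy |r| <= 1 + max(|a_i/a_n|) for i = 0,...,n-1
where a_n is the leading coefficient.

Coefficients: [1, 5, 2, -2, 6]
Leading coefficient a_n = 1
Ratios |a_i/a_n|: 5, 2, 2, 6
Maximum ratio: 6
Cauchy's bound: |r| <= 1 + 6 = 7

Upper bound = 7


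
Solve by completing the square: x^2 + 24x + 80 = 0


Start: x^2 + 24x + 80 = 0
Move constant: x^2 + 24x = -80
Half of 24 is 12, squared is 144
Add 144 to both sides: x^2 + 24x + 144 = 64
(x + 12)^2 = 64
x + 12 = ±8
x = -12 + 8 = -4 or x = -12 - 8 = -20

x = -20, x = -4


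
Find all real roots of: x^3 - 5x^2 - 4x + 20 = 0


Let p(x) = x^3 - 5x^2 - 4x + 20. By the rational root theorem (leading coefficient 1), any rational root is an integer divisor of 20: try ±1, ±2, ... in turn.
Test x = 1: value = 12 ≠ 0.
Test x = -1: value = 18 ≠ 0.
Test x = 2: value = 0 ✓, so (x - 2) is a factor.
Synthetic division by (x - 2): bring down 1; 1(2) - 5 = -3; (-3)(2) - 4 = -10; (-10)(2) + 20 = 0 → quotient x^2 - 3x - 10, remainder 0.
Solve the quadratic x^2 - 3x - 10 = 0: discriminant = (-3)^2 - 4(1)(-10) = 9 + 40 = 49.
sqrt(49) = 7, so x = (3 ± 7)/2: x = 5 or x = -2.

x = -2, x = 2, x = 5


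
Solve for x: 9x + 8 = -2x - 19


Starting with: 9x + 8 = -2x - 19
Move all x terms to left: (9 + 2)x = -19 - 8
Simplify: 11x = -27
Divide both sides by 11: x = -27/11

x = -27/11


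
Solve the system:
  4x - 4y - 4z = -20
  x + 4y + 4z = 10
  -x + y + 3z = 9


Using Cramer's rule. Expand each determinant along the first row.
D  = 4*[4*3 - 4*1] - (-4)*[1*3 - 4*(-1)] + (-4)*[1*1 - 4*(-1)]
  = 4*(8) - (-4)*(7) + (-4)*(5) = 40
Dx = (-20)*[4*3 - 4*1] - (-4)*[10*3 - 4*9] + (-4)*[10*1 - 4*9]
  = (-20)*(8) - (-4)*(-6) + (-4)*(-26) = -80
Dy = 4*[10*3 - 4*9] - (-20)*[1*3 - 4*(-1)] + (-4)*[1*9 - 10*(-1)]
  = 4*(-6) - (-20)*(7) + (-4)*(19) = 40
Dz = 4*[4*9 - 10*1] - (-4)*[1*9 - 10*(-1)] + (-20)*[1*1 - 4*(-1)]
  = 4*(26) - (-4)*(19) + (-20)*(5) = 80
x = Dx/D = -80/40 = -2, y = Dy/D = 40/40 = 1, z = Dz/D = 80/40 = 2
Check eq1: (4)(-2) + (-4)(1) + (-4)(2) = -20 = -20 ✓
Check eq2: (1)(-2) + (4)(1) + (4)(2) = 10 = 10 ✓
Check eq3: (-1)(-2) + (1)(1) + (3)(2) = 9 = 9 ✓

x = -2, y = 1, z = 2


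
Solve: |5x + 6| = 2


An absolute value equation |expr| = 2 gives two cases:
Case 1: 5x + 6 = 2
  5x = -4, so x = -4/5
Case 2: 5x + 6 = -2
  5x = -8, so x = -8/5

x = -8/5, x = -4/5


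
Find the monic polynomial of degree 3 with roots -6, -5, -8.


A monic polynomial with roots -6, -5, -8 is:
p(x) = (x + 6)(x + 5)(x + 8)
After multiplying by (x + 6): x + 6
After multiplying by (x + 5): x^2 + 11x + 30
After multiplying by (x + 8): x^3 + 19x^2 + 118x + 240

x^3 + 19x^2 + 118x + 240


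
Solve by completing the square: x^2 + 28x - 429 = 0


Start: x^2 + 28x - 429 = 0
Move constant: x^2 + 28x = 429
Half of 28 is 14, squared is 196
Add 196 to both sides: x^2 + 28x + 196 = 625
(x + 14)^2 = 625
x + 14 = ±25
x = -14 + 25 = 11 or x = -14 - 25 = -39

x = -39, x = 11


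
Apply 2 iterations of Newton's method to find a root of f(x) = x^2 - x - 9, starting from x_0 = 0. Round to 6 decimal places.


Newton's method: x_(n+1) = x_n - f(x_n)/f'(x_n)
f(x) = x^2 - x - 9
f'(x) = 2x - 1

Iteration 1:
  f(0.000000) = -9.000000
  f'(0.000000) = -1.000000
  x_1 = 0.000000 - (-9.000000)/(-1.000000) = -9.000000

Iteration 2:
  f(-9.000000) = 81.000000
  f'(-9.000000) = -19.000000
  x_2 = -9.000000 - (81.000000)/(-19.000000) = -4.736842

x_2 = -4.736842


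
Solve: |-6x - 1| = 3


An absolute value equation |expr| = 3 gives two cases:
Case 1: -6x - 1 = 3
  -6x = 4, so x = -2/3
Case 2: -6x - 1 = -3
  -6x = -2, so x = 1/3

x = -2/3, x = 1/3


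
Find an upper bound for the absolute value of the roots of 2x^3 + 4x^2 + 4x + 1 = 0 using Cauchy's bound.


Cauchy's bound: all roots r satisfy |r| <= 1 + max(|a_i/a_n|) for i = 0,...,n-1
where a_n is the leading coefficient.

Coefficients: [2, 4, 4, 1]
Leading coefficient a_n = 2
Ratios |a_i/a_n|: 2, 2, 1/2
Maximum ratio: 2
Cauchy's bound: |r| <= 1 + 2 = 3

Upper bound = 3


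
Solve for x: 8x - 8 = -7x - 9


Starting with: 8x - 8 = -7x - 9
Move all x terms to left: (8 + 7)x = -9 + 8
Simplify: 15x = -1
Divide both sides by 15: x = -1/15

x = -1/15


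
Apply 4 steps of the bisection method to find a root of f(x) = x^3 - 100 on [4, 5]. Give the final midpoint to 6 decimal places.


f(x) = x^3 - 100
f(4) = -36 < 0
f(5) = 25 > 0

Step 1: midpoint = (4.000000 + 5.000000)/2 = 4.500000
  f(4.500000) = -8.875000
  f(mid) < 0, so root is in [4.500000, 5.000000]

Step 2: midpoint = (4.500000 + 5.000000)/2 = 4.750000
  f(4.750000) = 7.171875
  f(mid) > 0, so root is in [4.500000, 4.750000]

Step 3: midpoint = (4.500000 + 4.750000)/2 = 4.625000
  f(4.625000) = -1.068359
  f(mid) < 0, so root is in [4.625000, 4.750000]

Step 4: midpoint = (4.625000 + 4.750000)/2 = 4.687500
  f(4.687500) = 2.996826
  f(mid) > 0, so root is in [4.625000, 4.687500]

midpoint = 4.687500


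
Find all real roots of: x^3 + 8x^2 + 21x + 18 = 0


Let p(x) = x^3 + 8x^2 + 21x + 18. By the rational root theorem (leading coefficient 1), any rational root is an integer divisor of 18: try ±1, ±2, ... in turn.
Test x = 1: value = 48 ≠ 0.
Test x = -1: value = 4 ≠ 0.
Test x = 2: value = 100 ≠ 0.
Test x = -2: value = 0 ✓, so (x + 2) is a factor.
Synthetic division by (x + 2): bring down 1; 1(-2) + 8 = 6; 6(-2) + 21 = 9; 9(-2) + 18 = 0 → quotient x^2 + 6x + 9, remainder 0.
Solve the quadratic x^2 + 6x + 9 = 0: discriminant = 6^2 - 4(1)(9) = 36 - 36 = 0.
Discriminant = 0, so a double root: x = -6/2 = -3.

x = -3 (multiplicity 2), x = -2


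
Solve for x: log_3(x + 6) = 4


Convert to exponential form: x + 6 = 3^4 = 81
x = 81 - 6 = 75
Check: log_3(75 + 6) = log_3(81) = log_3(81) = 4 ✓

x = 75


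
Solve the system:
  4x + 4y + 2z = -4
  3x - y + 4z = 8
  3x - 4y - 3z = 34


Using Cramer's rule. Expand each determinant along the first row.
D  = 4*[(-1)*(-3) - 4*(-4)] - 4*[3*(-3) - 4*3] + 2*[3*(-4) - (-1)*3]
  = 4*(19) - 4*(-21) + 2*(-9) = 142
Dx = (-4)*[(-1)*(-3) - 4*(-4)] - 4*[8*(-3) - 4*34] + 2*[8*(-4) - (-1)*34]
  = (-4)*(19) - 4*(-160) + 2*(2) = 568
Dy = 4*[8*(-3) - 4*34] - (-4)*[3*(-3) - 4*3] + 2*[3*34 - 8*3]
  = 4*(-160) - (-4)*(-21) + 2*(78) = -568
Dz = 4*[(-1)*34 - 8*(-4)] - 4*[3*34 - 8*3] + (-4)*[3*(-4) - (-1)*3]
  = 4*(-2) - 4*(78) + (-4)*(-9) = -284
x = Dx/D = 568/142 = 4, y = Dy/D = -568/142 = -4, z = Dz/D = -284/142 = -2
Check eq1: (4)(4) + (4)(-4) + (2)(-2) = -4 = -4 ✓
Check eq2: (3)(4) + (-1)(-4) + (4)(-2) = 8 = 8 ✓
Check eq3: (3)(4) + (-4)(-4) + (-3)(-2) = 34 = 34 ✓

x = 4, y = -4, z = -2


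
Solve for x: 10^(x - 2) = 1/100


Express both sides with the same base.
1/100 = 10^(-2)
Since the bases match, equate exponents: x - 2 = -2
So x = -2 - (-2) = 0

x = 0


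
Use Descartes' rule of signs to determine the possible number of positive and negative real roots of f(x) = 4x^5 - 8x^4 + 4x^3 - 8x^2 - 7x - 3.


Descartes' rule of signs:

For positive roots, count sign changes in f(x) = 4x^5 - 8x^4 + 4x^3 - 8x^2 - 7x - 3:
Signs of coefficients: +, -, +, -, -, -
Number of sign changes: 3
Possible positive real roots: 3, 1

For negative roots, examine f(-x) = -4x^5 - 8x^4 - 4x^3 - 8x^2 + 7x - 3:
Signs of coefficients: -, -, -, -, +, -
Number of sign changes: 2
Possible negative real roots: 2, 0

Positive roots: 3 or 1; Negative roots: 2 or 0


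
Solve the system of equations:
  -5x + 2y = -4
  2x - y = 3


Using Cramer's rule:
Determinant D = (-5)(-1) - (2)(2) = 5 - 4 = 1
Dx = (-4)(-1) - (3)(2) = 4 - 6 = -2
Dy = (-5)(3) - (2)(-4) = -15 + 8 = -7
x = Dx/D = -2/1 = -2
y = Dy/D = -7/1 = -7

x = -2, y = -7
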